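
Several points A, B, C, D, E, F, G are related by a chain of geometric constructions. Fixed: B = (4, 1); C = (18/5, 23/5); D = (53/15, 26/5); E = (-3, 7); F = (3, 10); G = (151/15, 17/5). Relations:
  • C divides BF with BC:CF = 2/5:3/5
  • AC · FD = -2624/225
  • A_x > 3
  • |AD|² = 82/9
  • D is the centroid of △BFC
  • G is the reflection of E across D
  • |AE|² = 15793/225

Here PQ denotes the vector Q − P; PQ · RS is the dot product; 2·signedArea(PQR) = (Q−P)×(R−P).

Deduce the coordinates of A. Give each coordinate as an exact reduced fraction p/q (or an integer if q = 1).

A = (58/15, 11/5)

1. A_x = 58/15  [line -8/15·x + 24/5·y + -1912/225 = 0 ∩ |AD|² = 82/9]
2. A_y = 11/5  [line -8/15·x + 24/5·y + -1912/225 = 0 ∩ |AD|² = 82/9]
   → A = (58/15, 11/5)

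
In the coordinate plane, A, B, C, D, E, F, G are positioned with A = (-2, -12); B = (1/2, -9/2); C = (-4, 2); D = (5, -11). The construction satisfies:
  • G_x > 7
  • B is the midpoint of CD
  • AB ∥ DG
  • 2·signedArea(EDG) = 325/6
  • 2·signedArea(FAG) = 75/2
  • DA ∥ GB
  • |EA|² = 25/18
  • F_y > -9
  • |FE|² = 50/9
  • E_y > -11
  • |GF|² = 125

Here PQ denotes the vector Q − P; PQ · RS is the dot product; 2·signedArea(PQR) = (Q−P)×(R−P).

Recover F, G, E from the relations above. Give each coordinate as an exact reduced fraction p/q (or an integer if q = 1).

1. G_x = 15/2  [DA ∥ GB ∩ AB ∥ DG]
2. G_y = -7/2  [DA ∥ GB ∩ AB ∥ DG]
   → G = (15/2, -7/2)
3. E_x = -13/6  [line -15/2·x + 5/2·y + 65/6 = 0 ∩ |EA|² = 25/18]
4. E_y = -65/6  [line -15/2·x + 5/2·y + 65/6 = 0 ∩ |EA|² = 25/18]
   → E = (-13/6, -65/6)
5. F_x = -5/2  [line -17/2·x + 19/2·y + 119/2 = 0 ∩ |FE|² = 50/9]
6. F_y = -17/2  [line -17/2·x + 19/2·y + 119/2 = 0 ∩ |FE|² = 50/9]
   → F = (-5/2, -17/2)

E = (-13/6, -65/6)
F = (-5/2, -17/2)
G = (15/2, -7/2)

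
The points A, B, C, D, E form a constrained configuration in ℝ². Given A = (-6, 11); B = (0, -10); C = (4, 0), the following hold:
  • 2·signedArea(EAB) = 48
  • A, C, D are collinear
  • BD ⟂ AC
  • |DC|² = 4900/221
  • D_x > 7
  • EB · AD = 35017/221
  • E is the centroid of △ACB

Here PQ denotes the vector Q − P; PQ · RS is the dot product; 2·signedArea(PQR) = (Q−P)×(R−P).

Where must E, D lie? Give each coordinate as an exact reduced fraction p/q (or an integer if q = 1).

D = (1584/221, -770/221)
E = (-2/3, 1/3)

1. E_x = -2/3  [E is the centroid of △ACB]
2. E_y = 1/3  [E is the centroid of △ACB]
   → E = (-2/3, 1/3)
3. D_x = 1584/221  [A, C, D are collinear ∩ BD ⟂ AC]
4. D_y = -770/221  [A, C, D are collinear ∩ BD ⟂ AC]
   → D = (1584/221, -770/221)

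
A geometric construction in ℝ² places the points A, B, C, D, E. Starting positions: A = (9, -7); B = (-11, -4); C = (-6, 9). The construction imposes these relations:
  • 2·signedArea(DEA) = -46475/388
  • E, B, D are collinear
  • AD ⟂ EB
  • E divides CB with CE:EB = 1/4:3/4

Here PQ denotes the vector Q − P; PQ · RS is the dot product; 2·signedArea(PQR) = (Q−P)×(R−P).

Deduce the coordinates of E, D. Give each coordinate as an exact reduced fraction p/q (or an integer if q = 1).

1. E_x = -29/4  [E divides CB with CE:EB = 1/4:3/4]
2. E_y = 23/4  [E divides CB with CE:EB = 1/4:3/4]
   → E = (-29/4, 23/4)
3. D_x = -1829/194  [E, B, D are collinear ∩ AD ⟂ EB]
4. D_y = 17/194  [E, B, D are collinear ∩ AD ⟂ EB]
   → D = (-1829/194, 17/194)

D = (-1829/194, 17/194)
E = (-29/4, 23/4)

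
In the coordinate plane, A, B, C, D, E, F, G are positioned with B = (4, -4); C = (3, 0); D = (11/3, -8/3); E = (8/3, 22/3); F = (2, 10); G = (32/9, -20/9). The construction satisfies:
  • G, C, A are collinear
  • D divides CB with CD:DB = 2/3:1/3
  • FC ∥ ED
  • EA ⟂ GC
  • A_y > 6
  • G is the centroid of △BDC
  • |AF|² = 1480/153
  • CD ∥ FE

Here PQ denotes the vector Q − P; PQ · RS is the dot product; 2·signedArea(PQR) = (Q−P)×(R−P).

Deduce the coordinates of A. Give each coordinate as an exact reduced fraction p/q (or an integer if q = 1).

1. A_x = 64/51  [G, C, A are collinear ∩ EA ⟂ GC]
2. A_y = 356/51  [G, C, A are collinear ∩ EA ⟂ GC]
   → A = (64/51, 356/51)

A = (64/51, 356/51)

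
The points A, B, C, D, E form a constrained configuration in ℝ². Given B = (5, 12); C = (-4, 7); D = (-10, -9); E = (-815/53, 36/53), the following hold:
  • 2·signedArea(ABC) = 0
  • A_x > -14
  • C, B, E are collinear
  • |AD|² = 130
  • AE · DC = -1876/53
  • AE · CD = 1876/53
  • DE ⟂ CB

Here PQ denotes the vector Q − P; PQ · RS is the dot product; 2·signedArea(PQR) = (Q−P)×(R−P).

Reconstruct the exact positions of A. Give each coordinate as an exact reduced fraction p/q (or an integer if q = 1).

1. A_x = -13  [2·signedArea(ABC) = 0 ∩ AE · CD = 1876/53]
2. A_y = 2  [2·signedArea(ABC) = 0 ∩ AE · CD = 1876/53]
   → A = (-13, 2)

A = (-13, 2)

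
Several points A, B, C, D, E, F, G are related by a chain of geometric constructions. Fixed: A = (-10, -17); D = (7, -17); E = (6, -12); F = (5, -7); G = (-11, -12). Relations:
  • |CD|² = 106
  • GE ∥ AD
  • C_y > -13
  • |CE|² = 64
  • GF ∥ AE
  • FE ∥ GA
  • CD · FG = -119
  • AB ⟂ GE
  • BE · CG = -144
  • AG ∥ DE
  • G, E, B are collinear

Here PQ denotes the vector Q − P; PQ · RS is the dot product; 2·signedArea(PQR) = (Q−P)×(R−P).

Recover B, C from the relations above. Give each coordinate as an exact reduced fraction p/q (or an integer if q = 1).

1. B_x = -10  [G, E, B are collinear ∩ AB ⟂ GE]
2. B_y = -12  [G, E, B are collinear ∩ AB ⟂ GE]
   → B = (-10, -12)
3. C_x = -2  [CD · FG = -119 ∩ BE · CG = -144]
4. C_y = -12  [CD · FG = -119 ∩ BE · CG = -144]
   → C = (-2, -12)

B = (-10, -12)
C = (-2, -12)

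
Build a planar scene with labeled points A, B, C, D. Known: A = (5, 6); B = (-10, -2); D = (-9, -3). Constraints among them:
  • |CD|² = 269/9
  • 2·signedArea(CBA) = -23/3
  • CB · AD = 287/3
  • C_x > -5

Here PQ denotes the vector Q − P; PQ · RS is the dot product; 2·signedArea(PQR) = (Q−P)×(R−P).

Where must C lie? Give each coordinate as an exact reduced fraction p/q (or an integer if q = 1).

C = (-14/3, 1/3)

1. C_x = -14/3  [CB · AD = 287/3 ∩ 2·signedArea(CBA) = -23/3]
2. C_y = 1/3  [CB · AD = 287/3 ∩ 2·signedArea(CBA) = -23/3]
   → C = (-14/3, 1/3)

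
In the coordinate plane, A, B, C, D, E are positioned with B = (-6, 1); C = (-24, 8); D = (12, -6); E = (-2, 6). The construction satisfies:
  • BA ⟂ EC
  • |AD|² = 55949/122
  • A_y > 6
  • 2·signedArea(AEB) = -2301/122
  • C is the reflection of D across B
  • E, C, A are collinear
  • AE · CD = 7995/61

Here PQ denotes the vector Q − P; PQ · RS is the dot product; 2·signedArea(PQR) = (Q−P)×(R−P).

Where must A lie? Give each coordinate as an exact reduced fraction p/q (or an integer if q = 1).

1. A_x = -673/122  [E, C, A are collinear ∩ BA ⟂ EC]
2. A_y = 771/122  [E, C, A are collinear ∩ BA ⟂ EC]
   → A = (-673/122, 771/122)

A = (-673/122, 771/122)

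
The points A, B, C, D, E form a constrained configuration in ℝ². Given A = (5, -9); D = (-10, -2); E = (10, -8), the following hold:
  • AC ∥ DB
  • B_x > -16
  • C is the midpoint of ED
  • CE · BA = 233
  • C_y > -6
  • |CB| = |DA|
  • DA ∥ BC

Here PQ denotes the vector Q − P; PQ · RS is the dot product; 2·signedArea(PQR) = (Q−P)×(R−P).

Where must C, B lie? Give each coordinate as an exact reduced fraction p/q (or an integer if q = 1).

B = (-15, 2)
C = (0, -5)

1. C_x = 0  [C is the midpoint of ED]
2. C_y = -5  [C is the midpoint of ED]
   → C = (0, -5)
3. B_x = -15  [DA ∥ BC ∩ AC ∥ DB]
4. B_y = 2  [DA ∥ BC ∩ AC ∥ DB]
   → B = (-15, 2)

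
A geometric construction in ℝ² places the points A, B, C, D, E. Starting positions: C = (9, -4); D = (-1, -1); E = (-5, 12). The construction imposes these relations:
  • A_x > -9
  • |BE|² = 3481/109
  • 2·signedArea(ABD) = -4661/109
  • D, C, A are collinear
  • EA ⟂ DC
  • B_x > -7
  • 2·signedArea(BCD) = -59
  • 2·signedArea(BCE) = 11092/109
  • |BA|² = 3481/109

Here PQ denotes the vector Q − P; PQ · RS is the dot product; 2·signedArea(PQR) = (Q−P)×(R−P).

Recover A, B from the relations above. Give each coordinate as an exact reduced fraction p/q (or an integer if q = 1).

A = (-899/109, 128/109)
B = (-722/109, 718/109)

1. A_x = -899/109  [D, C, A are collinear ∩ EA ⟂ DC]
2. A_y = 128/109  [D, C, A are collinear ∩ EA ⟂ DC]
   → A = (-899/109, 128/109)
3. B_x = -722/109  [2·signedArea(BCD) = -59 ∩ 2·signedArea(BCE) = 11092/109]
4. B_y = 718/109  [2·signedArea(BCD) = -59 ∩ 2·signedArea(BCE) = 11092/109]
   → B = (-722/109, 718/109)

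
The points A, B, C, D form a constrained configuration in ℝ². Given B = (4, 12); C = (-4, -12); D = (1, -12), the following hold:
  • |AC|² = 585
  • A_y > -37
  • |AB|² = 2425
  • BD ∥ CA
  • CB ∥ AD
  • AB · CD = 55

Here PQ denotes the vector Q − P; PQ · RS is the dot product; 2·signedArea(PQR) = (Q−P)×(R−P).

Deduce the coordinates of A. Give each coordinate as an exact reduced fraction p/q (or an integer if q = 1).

1. A_x = -7  [CB ∥ AD ∩ BD ∥ CA]
2. A_y = -36  [CB ∥ AD ∩ BD ∥ CA]
   → A = (-7, -36)

A = (-7, -36)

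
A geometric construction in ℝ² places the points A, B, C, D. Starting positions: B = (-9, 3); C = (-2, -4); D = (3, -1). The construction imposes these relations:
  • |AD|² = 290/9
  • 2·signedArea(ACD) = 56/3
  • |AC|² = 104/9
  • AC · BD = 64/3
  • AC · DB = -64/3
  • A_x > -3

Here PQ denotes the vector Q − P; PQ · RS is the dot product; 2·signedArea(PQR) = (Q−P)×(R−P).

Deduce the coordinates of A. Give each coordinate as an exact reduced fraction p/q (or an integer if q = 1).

1. A_x = -8/3  [AC · DB = -64/3 ∩ 2·signedArea(ACD) = 56/3]
2. A_y = -2/3  [AC · DB = -64/3 ∩ 2·signedArea(ACD) = 56/3]
   → A = (-8/3, -2/3)

A = (-8/3, -2/3)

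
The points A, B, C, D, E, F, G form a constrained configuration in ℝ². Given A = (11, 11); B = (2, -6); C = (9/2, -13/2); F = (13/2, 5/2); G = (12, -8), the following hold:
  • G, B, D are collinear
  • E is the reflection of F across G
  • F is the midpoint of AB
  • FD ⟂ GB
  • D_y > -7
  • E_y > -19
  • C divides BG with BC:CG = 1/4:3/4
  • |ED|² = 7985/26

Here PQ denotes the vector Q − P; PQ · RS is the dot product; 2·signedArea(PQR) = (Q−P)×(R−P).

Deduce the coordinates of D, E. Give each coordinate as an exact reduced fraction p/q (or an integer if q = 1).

D = (61/13, -85/13)
E = (35/2, -37/2)

1. D_x = 61/13  [G, B, D are collinear ∩ FD ⟂ GB]
2. D_y = -85/13  [G, B, D are collinear ∩ FD ⟂ GB]
   → D = (61/13, -85/13)
3. E_x = 35/2  [E is the reflection of F across G]
4. E_y = -37/2  [E is the reflection of F across G]
   → E = (35/2, -37/2)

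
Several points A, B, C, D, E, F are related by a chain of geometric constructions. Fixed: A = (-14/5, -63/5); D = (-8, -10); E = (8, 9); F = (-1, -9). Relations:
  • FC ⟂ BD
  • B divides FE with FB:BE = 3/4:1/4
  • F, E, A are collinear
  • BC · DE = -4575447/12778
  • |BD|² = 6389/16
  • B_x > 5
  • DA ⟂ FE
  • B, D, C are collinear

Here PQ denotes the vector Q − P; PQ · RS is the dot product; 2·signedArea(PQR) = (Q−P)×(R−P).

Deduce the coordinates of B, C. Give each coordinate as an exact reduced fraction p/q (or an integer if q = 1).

1. B_x = 23/4  [B divides FE with FB:BE = 3/4:1/4]
2. B_y = 9/2  [B divides FE with FB:BE = 3/4:1/4]
   → B = (23/4, 9/2)
3. C_x = -26747/6389  [B, D, C are collinear ∩ FC ⟂ BD]
4. C_y = -38196/6389  [B, D, C are collinear ∩ FC ⟂ BD]
   → C = (-26747/6389, -38196/6389)

B = (23/4, 9/2)
C = (-26747/6389, -38196/6389)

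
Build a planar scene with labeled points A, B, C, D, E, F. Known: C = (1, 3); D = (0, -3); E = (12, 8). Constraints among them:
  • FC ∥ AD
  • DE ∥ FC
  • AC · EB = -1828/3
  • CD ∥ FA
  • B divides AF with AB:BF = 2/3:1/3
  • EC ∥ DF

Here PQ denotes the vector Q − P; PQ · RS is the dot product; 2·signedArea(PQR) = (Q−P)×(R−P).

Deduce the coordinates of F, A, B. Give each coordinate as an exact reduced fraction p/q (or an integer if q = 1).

A = (-12, -14)
B = (-34/3, -10)
F = (-11, -8)

1. F_x = -11  [DE ∥ FC ∩ EC ∥ DF]
2. F_y = -8  [DE ∥ FC ∩ EC ∥ DF]
   → F = (-11, -8)
3. A_x = -12  [FC ∥ AD ∩ CD ∥ FA]
4. A_y = -14  [FC ∥ AD ∩ CD ∥ FA]
   → A = (-12, -14)
5. B_x = -34/3  [B divides AF with AB:BF = 2/3:1/3]
6. B_y = -10  [B divides AF with AB:BF = 2/3:1/3]
   → B = (-34/3, -10)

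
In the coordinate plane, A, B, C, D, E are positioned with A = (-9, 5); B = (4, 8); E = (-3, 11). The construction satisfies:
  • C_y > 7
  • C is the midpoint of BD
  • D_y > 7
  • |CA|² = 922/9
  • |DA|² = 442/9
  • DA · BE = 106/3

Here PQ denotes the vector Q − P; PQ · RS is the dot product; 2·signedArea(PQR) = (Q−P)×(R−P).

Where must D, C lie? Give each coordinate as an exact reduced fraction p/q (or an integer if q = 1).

1. D_x = -8/3  [line 7·x + -3·y + 128/3 = 0 ∩ |DA|² = 442/9]
2. D_y = 8  [line 7·x + -3·y + 128/3 = 0 ∩ |DA|² = 442/9]
   → D = (-8/3, 8)
3. C_x = 2/3  [C is the midpoint of BD]
4. C_y = 8  [C is the midpoint of BD]
   → C = (2/3, 8)

C = (2/3, 8)
D = (-8/3, 8)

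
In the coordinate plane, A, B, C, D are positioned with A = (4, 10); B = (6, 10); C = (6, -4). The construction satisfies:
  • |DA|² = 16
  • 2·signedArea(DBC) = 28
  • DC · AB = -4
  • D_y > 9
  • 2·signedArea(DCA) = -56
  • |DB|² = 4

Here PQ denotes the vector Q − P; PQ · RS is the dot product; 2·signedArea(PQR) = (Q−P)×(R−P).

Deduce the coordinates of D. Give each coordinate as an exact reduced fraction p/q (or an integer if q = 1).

D = (8, 10)

1. D_x = 8  [2·signedArea(DBC) = 28 ∩ 2·signedArea(DCA) = -56]
2. D_y = 10  [2·signedArea(DBC) = 28 ∩ 2·signedArea(DCA) = -56]
   → D = (8, 10)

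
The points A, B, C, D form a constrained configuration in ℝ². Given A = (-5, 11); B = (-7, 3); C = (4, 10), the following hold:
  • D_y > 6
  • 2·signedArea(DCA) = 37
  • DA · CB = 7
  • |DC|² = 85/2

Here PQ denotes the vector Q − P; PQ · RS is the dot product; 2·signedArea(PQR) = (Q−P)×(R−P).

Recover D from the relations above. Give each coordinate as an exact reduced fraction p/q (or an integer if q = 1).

1. D_x = -3/2  [DA · CB = 7 ∩ 2·signedArea(DCA) = 37]
2. D_y = 13/2  [DA · CB = 7 ∩ 2·signedArea(DCA) = 37]
   → D = (-3/2, 13/2)

D = (-3/2, 13/2)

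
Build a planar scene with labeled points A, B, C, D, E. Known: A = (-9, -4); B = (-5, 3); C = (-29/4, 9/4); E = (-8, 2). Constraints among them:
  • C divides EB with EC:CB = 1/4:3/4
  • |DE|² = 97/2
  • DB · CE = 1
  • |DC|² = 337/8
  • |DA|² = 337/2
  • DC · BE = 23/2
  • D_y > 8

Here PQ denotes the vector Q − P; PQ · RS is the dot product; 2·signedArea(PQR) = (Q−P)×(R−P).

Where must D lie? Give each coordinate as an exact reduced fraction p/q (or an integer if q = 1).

1. D_x = -11/2  [line 3/4·x + 1/4·y + 2 = 0 ∩ |DA|² = 337/2]
2. D_y = 17/2  [line 3/4·x + 1/4·y + 2 = 0 ∩ |DA|² = 337/2]
   → D = (-11/2, 17/2)

D = (-11/2, 17/2)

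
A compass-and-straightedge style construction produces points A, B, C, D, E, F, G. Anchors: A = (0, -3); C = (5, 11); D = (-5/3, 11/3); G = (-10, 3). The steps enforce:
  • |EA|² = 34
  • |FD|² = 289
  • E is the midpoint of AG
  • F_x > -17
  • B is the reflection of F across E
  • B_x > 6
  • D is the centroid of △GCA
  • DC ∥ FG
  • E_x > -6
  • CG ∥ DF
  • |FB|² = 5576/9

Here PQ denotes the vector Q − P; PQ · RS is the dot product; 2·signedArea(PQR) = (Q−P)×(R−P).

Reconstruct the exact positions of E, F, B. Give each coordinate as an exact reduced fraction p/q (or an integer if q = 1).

1. E_x = -5  [E is the midpoint of AG]
2. E_y = 0  [E is the midpoint of AG]
   → E = (-5, 0)
3. F_x = -50/3  [DC ∥ FG ∩ CG ∥ DF]
4. F_y = -13/3  [DC ∥ FG ∩ CG ∥ DF]
   → F = (-50/3, -13/3)
5. B_x = 20/3  [B is the reflection of F across E]
6. B_y = 13/3  [B is the reflection of F across E]
   → B = (20/3, 13/3)

B = (20/3, 13/3)
E = (-5, 0)
F = (-50/3, -13/3)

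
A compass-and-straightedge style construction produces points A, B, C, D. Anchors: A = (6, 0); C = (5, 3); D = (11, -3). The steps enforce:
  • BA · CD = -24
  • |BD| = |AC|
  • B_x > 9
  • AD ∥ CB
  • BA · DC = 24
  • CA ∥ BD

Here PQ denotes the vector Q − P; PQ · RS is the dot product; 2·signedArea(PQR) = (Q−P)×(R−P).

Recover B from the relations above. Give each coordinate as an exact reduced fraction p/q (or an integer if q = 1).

1. B_x = 10  [CA ∥ BD ∩ AD ∥ CB]
2. B_y = 0  [CA ∥ BD ∩ AD ∥ CB]
   → B = (10, 0)

B = (10, 0)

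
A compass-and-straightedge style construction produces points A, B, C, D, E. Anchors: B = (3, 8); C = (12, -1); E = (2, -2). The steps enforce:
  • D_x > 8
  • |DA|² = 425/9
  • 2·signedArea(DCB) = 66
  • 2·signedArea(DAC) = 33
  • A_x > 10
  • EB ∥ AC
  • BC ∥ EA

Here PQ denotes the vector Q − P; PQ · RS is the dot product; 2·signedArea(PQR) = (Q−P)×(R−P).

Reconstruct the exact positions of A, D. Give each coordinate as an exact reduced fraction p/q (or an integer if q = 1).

1. A_x = 11  [EB ∥ AC ∩ BC ∥ EA]
2. A_y = -11  [EB ∥ AC ∩ BC ∥ EA]
   → A = (11, -11)
3. D_x = 25/3  [2·signedArea(DCB) = 66 ∩ 2·signedArea(DAC) = 33]
4. D_y = -14/3  [2·signedArea(DCB) = 66 ∩ 2·signedArea(DAC) = 33]
   → D = (25/3, -14/3)

A = (11, -11)
D = (25/3, -14/3)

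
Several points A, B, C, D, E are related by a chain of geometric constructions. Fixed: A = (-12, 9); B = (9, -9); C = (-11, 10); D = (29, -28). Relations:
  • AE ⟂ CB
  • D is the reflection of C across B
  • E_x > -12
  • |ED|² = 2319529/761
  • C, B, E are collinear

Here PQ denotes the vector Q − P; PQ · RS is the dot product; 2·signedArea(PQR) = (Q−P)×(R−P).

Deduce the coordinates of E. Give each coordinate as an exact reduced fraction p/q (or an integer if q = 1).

E = (-8391/761, 7629/761)

1. E_x = -8391/761  [C, B, E are collinear ∩ AE ⟂ CB]
2. E_y = 7629/761  [C, B, E are collinear ∩ AE ⟂ CB]
   → E = (-8391/761, 7629/761)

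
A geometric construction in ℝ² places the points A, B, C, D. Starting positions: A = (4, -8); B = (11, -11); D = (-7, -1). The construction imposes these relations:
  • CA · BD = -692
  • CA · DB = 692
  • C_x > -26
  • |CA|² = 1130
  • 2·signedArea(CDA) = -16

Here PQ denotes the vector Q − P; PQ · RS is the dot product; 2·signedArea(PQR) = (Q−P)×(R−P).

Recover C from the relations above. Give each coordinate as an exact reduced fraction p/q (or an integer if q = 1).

1. C_x = -25  [CA · BD = -692 ∩ 2·signedArea(CDA) = -16]
2. C_y = 9  [CA · BD = -692 ∩ 2·signedArea(CDA) = -16]
   → C = (-25, 9)

C = (-25, 9)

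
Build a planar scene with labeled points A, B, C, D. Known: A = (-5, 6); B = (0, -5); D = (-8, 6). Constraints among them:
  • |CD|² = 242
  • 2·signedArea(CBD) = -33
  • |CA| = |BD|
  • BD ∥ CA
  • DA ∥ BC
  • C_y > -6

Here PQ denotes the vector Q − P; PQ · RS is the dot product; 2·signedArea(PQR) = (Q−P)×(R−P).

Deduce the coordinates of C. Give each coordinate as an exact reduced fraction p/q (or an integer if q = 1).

C = (3, -5)

1. C_x = 3  [BD ∥ CA ∩ DA ∥ BC]
2. C_y = -5  [BD ∥ CA ∩ DA ∥ BC]
   → C = (3, -5)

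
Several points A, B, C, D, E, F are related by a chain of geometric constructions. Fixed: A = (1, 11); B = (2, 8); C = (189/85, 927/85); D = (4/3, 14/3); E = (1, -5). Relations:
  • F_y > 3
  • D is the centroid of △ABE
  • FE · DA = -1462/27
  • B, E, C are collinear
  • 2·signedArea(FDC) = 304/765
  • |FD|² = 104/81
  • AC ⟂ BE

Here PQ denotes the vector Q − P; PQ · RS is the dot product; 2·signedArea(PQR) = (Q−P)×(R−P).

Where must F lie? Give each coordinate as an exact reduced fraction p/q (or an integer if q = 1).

F = (10/9, 32/9)

1. F_x = 10/9  [FE · DA = -1462/27 ∩ 2·signedArea(FDC) = 304/765]
2. F_y = 32/9  [FE · DA = -1462/27 ∩ 2·signedArea(FDC) = 304/765]
   → F = (10/9, 32/9)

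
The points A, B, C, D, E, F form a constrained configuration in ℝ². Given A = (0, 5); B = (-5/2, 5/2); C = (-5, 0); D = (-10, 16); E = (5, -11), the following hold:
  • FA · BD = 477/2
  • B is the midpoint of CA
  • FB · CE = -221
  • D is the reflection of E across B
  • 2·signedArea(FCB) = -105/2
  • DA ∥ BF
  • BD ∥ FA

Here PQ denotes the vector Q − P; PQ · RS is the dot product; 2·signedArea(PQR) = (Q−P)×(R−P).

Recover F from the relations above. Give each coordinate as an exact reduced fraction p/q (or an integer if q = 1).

1. F_x = 15/2  [BD ∥ FA ∩ DA ∥ BF]
2. F_y = -17/2  [BD ∥ FA ∩ DA ∥ BF]
   → F = (15/2, -17/2)

F = (15/2, -17/2)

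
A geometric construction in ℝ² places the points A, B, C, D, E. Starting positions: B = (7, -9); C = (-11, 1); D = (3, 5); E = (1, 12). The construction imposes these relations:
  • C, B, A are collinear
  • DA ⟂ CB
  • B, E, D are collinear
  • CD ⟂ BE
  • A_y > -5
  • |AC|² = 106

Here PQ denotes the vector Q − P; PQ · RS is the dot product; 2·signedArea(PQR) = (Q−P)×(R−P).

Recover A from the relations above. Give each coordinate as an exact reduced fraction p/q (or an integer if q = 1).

A = (-2, -4)

1. A_x = -2  [C, B, A are collinear ∩ DA ⟂ CB]
2. A_y = -4  [C, B, A are collinear ∩ DA ⟂ CB]
   → A = (-2, -4)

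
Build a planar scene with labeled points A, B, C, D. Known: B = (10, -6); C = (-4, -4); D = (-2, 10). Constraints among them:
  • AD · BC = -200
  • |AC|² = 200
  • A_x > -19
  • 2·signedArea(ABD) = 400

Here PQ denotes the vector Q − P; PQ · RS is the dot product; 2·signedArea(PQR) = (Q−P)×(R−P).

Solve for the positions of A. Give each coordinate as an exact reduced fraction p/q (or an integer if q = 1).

A = (-18, -2)

1. A_x = -18  [2·signedArea(ABD) = 400 ∩ AD · BC = -200]
2. A_y = -2  [2·signedArea(ABD) = 400 ∩ AD · BC = -200]
   → A = (-18, -2)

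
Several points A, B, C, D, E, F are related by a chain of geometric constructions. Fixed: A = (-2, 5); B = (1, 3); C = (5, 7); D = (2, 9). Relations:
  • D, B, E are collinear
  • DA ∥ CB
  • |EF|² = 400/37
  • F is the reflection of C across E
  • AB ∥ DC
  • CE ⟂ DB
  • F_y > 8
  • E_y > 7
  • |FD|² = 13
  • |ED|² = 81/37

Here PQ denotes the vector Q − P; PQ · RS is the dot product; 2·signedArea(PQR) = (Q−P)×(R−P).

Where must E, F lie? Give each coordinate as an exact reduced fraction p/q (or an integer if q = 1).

E = (65/37, 279/37)
F = (-55/37, 299/37)

1. E_x = 65/37  [D, B, E are collinear ∩ CE ⟂ DB]
2. E_y = 279/37  [D, B, E are collinear ∩ CE ⟂ DB]
   → E = (65/37, 279/37)
3. F_x = -55/37  [F is the reflection of C across E]
4. F_y = 299/37  [F is the reflection of C across E]
   → F = (-55/37, 299/37)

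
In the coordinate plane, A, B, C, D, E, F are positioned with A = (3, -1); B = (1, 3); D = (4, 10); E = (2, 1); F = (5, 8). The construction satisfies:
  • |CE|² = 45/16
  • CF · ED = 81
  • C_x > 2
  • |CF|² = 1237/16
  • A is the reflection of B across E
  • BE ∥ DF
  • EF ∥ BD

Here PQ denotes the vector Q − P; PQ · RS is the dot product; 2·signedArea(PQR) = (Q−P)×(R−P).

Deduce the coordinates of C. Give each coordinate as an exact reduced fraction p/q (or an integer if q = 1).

1. C_x = 11/4  [line -2·x + -9·y + 1 = 0 ∩ |CE|² = 45/16]
2. C_y = -1/2  [line -2·x + -9·y + 1 = 0 ∩ |CE|² = 45/16]
   → C = (11/4, -1/2)

C = (11/4, -1/2)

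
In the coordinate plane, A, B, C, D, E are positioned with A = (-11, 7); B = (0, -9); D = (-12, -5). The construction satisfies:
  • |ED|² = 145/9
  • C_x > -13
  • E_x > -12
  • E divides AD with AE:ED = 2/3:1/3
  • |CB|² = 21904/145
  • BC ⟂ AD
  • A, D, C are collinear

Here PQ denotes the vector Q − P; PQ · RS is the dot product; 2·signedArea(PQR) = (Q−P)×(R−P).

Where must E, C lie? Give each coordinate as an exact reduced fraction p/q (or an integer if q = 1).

C = (-1776/145, -1157/145)
E = (-35/3, -1)

1. E_x = -35/3  [E divides AD with AE:ED = 2/3:1/3]
2. E_y = -1  [E divides AD with AE:ED = 2/3:1/3]
   → E = (-35/3, -1)
3. C_x = -1776/145  [A, D, C are collinear ∩ BC ⟂ AD]
4. C_y = -1157/145  [A, D, C are collinear ∩ BC ⟂ AD]
   → C = (-1776/145, -1157/145)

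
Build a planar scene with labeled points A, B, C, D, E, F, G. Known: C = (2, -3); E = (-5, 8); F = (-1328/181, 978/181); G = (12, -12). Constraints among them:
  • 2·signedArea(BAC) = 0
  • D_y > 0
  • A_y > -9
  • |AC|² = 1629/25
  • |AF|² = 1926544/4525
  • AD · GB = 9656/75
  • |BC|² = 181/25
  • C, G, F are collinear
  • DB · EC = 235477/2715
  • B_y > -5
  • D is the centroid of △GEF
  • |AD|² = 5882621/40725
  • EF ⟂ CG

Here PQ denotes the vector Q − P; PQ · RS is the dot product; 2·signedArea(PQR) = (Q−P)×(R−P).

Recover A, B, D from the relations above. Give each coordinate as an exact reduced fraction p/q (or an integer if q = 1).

A = (8, -42/5)
B = (4, -24/5)
D = (-61/543, 254/543)

1. D_x = -61/543  [D is the centroid of △GEF]
2. D_y = 254/543  [D is the centroid of △GEF]
   → D = (-61/543, 254/543)
3. B_x = 4  [line 7·x + -11·y + -404/5 = 0 ∩ |BC|² = 181/25]
4. B_y = -24/5  [line 7·x + -11·y + -404/5 = 0 ∩ |BC|² = 181/25]
   → B = (4, -24/5)
5. A_x = 8  [AD · GB = 9656/75 ∩ 2·signedArea(BAC) = 0]
6. A_y = -42/5  [AD · GB = 9656/75 ∩ 2·signedArea(BAC) = 0]
   → A = (8, -42/5)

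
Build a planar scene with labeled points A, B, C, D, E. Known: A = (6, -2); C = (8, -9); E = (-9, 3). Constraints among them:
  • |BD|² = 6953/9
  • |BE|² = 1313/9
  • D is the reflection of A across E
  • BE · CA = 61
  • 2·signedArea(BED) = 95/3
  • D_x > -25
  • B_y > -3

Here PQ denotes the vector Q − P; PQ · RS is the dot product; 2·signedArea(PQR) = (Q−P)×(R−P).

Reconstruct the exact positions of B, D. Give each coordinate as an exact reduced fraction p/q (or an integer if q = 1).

1. B_x = 5/3  [line 2·x + -7·y + -22 = 0 ∩ |BE|² = 1313/9]
2. B_y = -8/3  [line 2·x + -7·y + -22 = 0 ∩ |BE|² = 1313/9]
   → B = (5/3, -8/3)
3. D_x = -24  [2·signedArea(BED) = 95/3 ∩ D is the reflection of A across E]
4. D_y = 8  [2·signedArea(BED) = 95/3 ∩ D is the reflection of A across E]
   → D = (-24, 8)

B = (5/3, -8/3)
D = (-24, 8)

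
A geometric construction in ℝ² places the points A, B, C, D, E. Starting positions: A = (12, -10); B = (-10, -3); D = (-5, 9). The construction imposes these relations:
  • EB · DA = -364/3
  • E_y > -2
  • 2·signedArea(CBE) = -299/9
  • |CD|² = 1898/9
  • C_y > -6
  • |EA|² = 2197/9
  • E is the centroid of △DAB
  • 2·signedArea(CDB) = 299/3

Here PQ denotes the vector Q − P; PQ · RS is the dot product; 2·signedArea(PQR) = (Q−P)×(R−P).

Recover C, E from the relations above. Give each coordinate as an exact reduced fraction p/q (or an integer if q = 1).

1. E_x = -1  [E is the centroid of △DAB]
2. E_y = -4/3  [E is the centroid of △DAB]
   → E = (-1, -4/3)
3. C_x = -8/3  [2·signedArea(CBE) = -299/9 ∩ 2·signedArea(CDB) = 299/3]
4. C_y = -16/3  [2·signedArea(CBE) = -299/9 ∩ 2·signedArea(CDB) = 299/3]
   → C = (-8/3, -16/3)

C = (-8/3, -16/3)
E = (-1, -4/3)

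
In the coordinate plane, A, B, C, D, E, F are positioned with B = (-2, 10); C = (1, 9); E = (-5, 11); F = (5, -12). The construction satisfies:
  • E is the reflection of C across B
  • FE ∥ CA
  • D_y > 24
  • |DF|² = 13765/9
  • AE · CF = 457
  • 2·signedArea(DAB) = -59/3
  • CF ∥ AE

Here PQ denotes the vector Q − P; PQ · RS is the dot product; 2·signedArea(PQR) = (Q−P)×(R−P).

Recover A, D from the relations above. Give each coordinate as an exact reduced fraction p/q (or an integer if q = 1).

A = (-9, 32)
D = (-23/3, 25)

1. A_x = -9  [CF ∥ AE ∩ FE ∥ CA]
2. A_y = 32  [CF ∥ AE ∩ FE ∥ CA]
   → A = (-9, 32)
3. D_x = -23/3  [line 22·x + 7·y + -19/3 = 0 ∩ |DF|² = 13765/9]
4. D_y = 25  [line 22·x + 7·y + -19/3 = 0 ∩ |DF|² = 13765/9]
   → D = (-23/3, 25)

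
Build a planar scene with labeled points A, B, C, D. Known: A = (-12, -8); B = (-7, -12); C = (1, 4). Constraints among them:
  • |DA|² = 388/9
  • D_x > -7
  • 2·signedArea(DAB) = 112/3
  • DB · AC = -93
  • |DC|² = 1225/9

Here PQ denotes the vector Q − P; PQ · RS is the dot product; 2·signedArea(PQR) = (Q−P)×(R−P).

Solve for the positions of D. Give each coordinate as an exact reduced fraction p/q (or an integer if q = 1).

D = (-6, -16/3)

1. D_x = -6  [2·signedArea(DAB) = 112/3 ∩ DB · AC = -93]
2. D_y = -16/3  [2·signedArea(DAB) = 112/3 ∩ DB · AC = -93]
   → D = (-6, -16/3)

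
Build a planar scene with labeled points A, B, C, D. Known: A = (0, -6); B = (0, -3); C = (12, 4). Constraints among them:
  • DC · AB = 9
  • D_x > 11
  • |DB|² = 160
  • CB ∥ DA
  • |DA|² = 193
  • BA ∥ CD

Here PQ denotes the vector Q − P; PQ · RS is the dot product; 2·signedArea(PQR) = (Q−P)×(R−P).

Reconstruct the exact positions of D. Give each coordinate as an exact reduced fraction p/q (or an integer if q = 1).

D = (12, 1)

1. D_x = 12  [CB ∥ DA ∩ BA ∥ CD]
2. D_y = 1  [CB ∥ DA ∩ BA ∥ CD]
   → D = (12, 1)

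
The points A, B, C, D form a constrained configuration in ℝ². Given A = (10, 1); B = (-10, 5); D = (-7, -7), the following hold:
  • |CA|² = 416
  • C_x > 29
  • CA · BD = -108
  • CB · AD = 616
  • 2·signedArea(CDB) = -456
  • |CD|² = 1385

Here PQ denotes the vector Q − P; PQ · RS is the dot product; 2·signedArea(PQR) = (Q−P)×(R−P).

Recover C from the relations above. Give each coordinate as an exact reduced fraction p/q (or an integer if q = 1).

1. C_x = 30  [2·signedArea(CDB) = -456 ∩ CA · BD = -108]
2. C_y = -3  [2·signedArea(CDB) = -456 ∩ CA · BD = -108]
   → C = (30, -3)

C = (30, -3)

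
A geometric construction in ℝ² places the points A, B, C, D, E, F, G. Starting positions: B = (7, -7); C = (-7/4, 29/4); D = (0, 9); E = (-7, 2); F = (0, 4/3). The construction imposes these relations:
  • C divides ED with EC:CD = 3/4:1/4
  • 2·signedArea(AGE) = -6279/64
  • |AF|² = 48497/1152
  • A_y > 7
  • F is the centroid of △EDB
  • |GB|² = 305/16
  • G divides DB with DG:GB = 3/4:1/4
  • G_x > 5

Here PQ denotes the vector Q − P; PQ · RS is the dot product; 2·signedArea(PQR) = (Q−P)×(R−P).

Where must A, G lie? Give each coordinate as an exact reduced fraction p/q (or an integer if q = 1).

1. G_x = 21/4  [G divides DB with DG:GB = 3/4:1/4]
2. G_y = -3  [G divides DB with DG:GB = 3/4:1/4]
   → G = (21/4, -3)
3. A_x = -21/16  [line -5·x + -49/4·y + 5607/64 = 0 ∩ |AF|² = 48497/1152]
4. A_y = 123/16  [line -5·x + -49/4·y + 5607/64 = 0 ∩ |AF|² = 48497/1152]
   → A = (-21/16, 123/16)

A = (-21/16, 123/16)
G = (21/4, -3)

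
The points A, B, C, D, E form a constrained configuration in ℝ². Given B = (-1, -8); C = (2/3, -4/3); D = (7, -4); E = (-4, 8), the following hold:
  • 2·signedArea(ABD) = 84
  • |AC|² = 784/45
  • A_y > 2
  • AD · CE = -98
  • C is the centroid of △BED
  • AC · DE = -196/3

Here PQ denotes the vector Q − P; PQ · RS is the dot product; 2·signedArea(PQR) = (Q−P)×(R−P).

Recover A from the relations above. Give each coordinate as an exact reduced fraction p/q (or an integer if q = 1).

A = (-6/5, 12/5)

1. A_x = -6/5  [2·signedArea(ABD) = 84 ∩ AC · DE = -196/3]
2. A_y = 12/5  [2·signedArea(ABD) = 84 ∩ AC · DE = -196/3]
   → A = (-6/5, 12/5)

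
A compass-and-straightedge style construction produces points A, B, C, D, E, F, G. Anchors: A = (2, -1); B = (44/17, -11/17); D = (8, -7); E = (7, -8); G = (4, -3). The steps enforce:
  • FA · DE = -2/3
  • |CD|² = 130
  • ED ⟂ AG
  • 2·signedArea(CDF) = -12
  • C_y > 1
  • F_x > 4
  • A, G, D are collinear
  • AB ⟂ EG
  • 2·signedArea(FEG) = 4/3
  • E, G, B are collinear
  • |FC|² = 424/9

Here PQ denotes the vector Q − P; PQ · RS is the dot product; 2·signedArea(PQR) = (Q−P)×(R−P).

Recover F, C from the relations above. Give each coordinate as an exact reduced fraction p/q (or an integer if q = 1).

C = (1, 2)
F = (13/3, -4)

1. F_x = 13/3  [2·signedArea(FEG) = 4/3 ∩ FA · DE = -2/3]
2. F_y = -4  [2·signedArea(FEG) = 4/3 ∩ FA · DE = -2/3]
   → F = (13/3, -4)
3. C_x = 1  [line -3·x + -11/3·y + 31/3 = 0 ∩ |FC|² = 424/9]
4. C_y = 2  [line -3·x + -11/3·y + 31/3 = 0 ∩ |FC|² = 424/9]
   → C = (1, 2)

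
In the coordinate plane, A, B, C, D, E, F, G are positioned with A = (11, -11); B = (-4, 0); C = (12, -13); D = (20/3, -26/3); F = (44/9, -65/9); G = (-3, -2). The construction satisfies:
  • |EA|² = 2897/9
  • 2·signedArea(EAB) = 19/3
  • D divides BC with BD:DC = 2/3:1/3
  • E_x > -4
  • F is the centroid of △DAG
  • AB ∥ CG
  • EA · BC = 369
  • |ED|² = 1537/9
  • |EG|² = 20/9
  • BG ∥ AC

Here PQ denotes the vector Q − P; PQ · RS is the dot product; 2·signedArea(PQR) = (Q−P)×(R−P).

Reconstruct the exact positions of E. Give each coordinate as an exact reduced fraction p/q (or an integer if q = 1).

1. E_x = -11/3  [2·signedArea(EAB) = 19/3 ∩ EA · BC = 369]
2. E_y = -2/3  [2·signedArea(EAB) = 19/3 ∩ EA · BC = 369]
   → E = (-11/3, -2/3)

E = (-11/3, -2/3)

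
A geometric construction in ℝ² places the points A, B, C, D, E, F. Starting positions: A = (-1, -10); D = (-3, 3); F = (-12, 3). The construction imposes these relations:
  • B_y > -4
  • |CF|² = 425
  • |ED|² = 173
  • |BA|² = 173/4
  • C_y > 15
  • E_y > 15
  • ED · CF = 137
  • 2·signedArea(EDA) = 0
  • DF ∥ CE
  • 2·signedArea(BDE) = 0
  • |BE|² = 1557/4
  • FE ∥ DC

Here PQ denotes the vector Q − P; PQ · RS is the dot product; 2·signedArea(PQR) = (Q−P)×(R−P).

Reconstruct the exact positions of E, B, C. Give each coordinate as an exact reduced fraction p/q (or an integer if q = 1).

1. E_x = -5  [line 13·x + 2·y + 33 = 0 ∩ |ED|² = 173]
2. E_y = 16  [line 13·x + 2·y + 33 = 0 ∩ |ED|² = 173]
   → E = (-5, 16)
3. B_x = -2  [line -13·x + -2·y + -33 = 0 ∩ |BA|² = 173/4]
4. B_y = -7/2  [line -13·x + -2·y + -33 = 0 ∩ |BA|² = 173/4]
   → B = (-2, -7/2)
5. C_x = 4  [DF ∥ CE ∩ FE ∥ DC]
6. C_y = 16  [DF ∥ CE ∩ FE ∥ DC]
   → C = (4, 16)

B = (-2, -7/2)
C = (4, 16)
E = (-5, 16)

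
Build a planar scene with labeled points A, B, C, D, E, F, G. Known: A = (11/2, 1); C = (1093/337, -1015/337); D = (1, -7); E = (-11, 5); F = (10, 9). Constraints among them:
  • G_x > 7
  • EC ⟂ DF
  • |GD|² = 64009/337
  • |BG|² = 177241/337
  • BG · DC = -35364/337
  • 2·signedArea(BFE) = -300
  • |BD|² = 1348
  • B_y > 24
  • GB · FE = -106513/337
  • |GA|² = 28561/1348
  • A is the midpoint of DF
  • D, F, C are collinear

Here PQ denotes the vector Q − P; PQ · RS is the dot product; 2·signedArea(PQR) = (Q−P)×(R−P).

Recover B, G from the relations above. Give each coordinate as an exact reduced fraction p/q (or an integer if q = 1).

B = (19, 25)
G = (2614/337, 1689/337)

1. B_x = 19  [line 4·x + -21·y + 449 = 0 ∩ |BD|² = 1348]
2. B_y = 25  [line 4·x + -21·y + 449 = 0 ∩ |BD|² = 1348]
   → B = (19, 25)
3. G_x = 2614/337  [BG · DC = -35364/337 ∩ GB · FE = -106513/337]
4. G_y = 1689/337  [BG · DC = -35364/337 ∩ GB · FE = -106513/337]
   → G = (2614/337, 1689/337)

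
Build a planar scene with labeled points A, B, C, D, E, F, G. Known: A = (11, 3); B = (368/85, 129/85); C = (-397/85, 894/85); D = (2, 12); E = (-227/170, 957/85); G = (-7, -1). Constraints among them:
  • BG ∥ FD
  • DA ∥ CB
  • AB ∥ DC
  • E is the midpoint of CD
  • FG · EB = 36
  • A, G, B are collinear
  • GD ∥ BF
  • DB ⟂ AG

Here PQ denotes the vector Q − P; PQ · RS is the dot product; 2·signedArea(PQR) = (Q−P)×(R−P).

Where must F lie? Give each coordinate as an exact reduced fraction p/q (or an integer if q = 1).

1. F_x = 1133/85  [BG ∥ FD ∩ GD ∥ BF]
2. F_y = 1234/85  [BG ∥ FD ∩ GD ∥ BF]
   → F = (1133/85, 1234/85)

F = (1133/85, 1234/85)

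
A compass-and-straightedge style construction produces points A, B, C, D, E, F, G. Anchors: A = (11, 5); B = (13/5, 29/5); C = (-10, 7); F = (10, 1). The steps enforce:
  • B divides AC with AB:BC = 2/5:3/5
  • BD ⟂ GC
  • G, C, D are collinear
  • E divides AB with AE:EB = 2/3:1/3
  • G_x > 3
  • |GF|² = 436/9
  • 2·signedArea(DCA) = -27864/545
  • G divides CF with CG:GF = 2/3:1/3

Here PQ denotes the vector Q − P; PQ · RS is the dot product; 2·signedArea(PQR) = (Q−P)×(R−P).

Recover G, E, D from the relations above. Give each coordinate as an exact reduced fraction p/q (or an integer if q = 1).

D = (206/109, 1871/545)
E = (27/5, 83/15)
G = (10/3, 3)

1. G_x = 10/3  [G divides CF with CG:GF = 2/3:1/3]
2. G_y = 3  [G divides CF with CG:GF = 2/3:1/3]
   → G = (10/3, 3)
3. E_x = 27/5  [E divides AB with AE:EB = 2/3:1/3]
4. E_y = 83/15  [E divides AB with AE:EB = 2/3:1/3]
   → E = (27/5, 83/15)
5. D_x = 206/109  [G, C, D are collinear ∩ BD ⟂ GC]
6. D_y = 1871/545  [G, C, D are collinear ∩ BD ⟂ GC]
   → D = (206/109, 1871/545)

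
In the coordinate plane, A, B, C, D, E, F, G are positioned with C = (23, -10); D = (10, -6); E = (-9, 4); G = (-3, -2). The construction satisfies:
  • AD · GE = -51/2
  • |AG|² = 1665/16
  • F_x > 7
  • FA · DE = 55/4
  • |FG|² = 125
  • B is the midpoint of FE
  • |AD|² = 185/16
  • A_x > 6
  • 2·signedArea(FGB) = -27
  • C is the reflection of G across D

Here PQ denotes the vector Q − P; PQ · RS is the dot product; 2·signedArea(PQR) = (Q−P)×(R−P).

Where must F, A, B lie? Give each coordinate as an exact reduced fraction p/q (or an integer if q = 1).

A = (27/4, -5)
B = (-1/2, 0)
F = (8, -4)

1. A_x = 27/4  [line 6·x + -6·y + -141/2 = 0 ∩ |AG|² = 1665/16]
2. A_y = -5  [line 6·x + -6·y + -141/2 = 0 ∩ |AG|² = 1665/16]
   → A = (27/4, -5)
3. F_x = 8  [line 19·x + -10·y + -192 = 0 ∩ |FG|² = 125]
4. F_y = -4  [line 19·x + -10·y + -192 = 0 ∩ |FG|² = 125]
   → F = (8, -4)
5. B_x = -1/2  [2·signedArea(FGB) = -27 ∩ B is the midpoint of FE]
6. B_y = 0  [2·signedArea(FGB) = -27 ∩ B is the midpoint of FE]
   → B = (-1/2, 0)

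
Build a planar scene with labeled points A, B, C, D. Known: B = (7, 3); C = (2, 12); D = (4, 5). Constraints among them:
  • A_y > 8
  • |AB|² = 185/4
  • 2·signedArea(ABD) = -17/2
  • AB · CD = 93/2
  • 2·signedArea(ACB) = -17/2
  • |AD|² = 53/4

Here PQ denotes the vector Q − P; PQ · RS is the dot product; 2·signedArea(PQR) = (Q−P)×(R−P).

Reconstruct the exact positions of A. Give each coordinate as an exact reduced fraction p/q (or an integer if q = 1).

1. A_x = 3  [2·signedArea(ACB) = -17/2 ∩ AB · CD = 93/2]
2. A_y = 17/2  [2·signedArea(ACB) = -17/2 ∩ AB · CD = 93/2]
   → A = (3, 17/2)

A = (3, 17/2)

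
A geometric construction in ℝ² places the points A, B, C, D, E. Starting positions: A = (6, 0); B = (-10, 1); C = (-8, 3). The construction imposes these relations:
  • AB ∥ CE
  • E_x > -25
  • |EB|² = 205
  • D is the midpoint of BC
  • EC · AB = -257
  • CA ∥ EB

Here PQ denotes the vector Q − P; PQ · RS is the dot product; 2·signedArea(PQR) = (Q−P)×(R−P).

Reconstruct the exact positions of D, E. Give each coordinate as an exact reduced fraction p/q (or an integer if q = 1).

1. D_x = -9  [D is the midpoint of BC]
2. D_y = 2  [D is the midpoint of BC]
   → D = (-9, 2)
3. E_x = -24  [CA ∥ EB ∩ AB ∥ CE]
4. E_y = 4  [CA ∥ EB ∩ AB ∥ CE]
   → E = (-24, 4)

D = (-9, 2)
E = (-24, 4)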